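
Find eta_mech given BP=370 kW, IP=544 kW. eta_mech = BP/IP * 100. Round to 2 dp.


eta_mech = (BP / IP) * 100
Ratio = 370 / 544 = 0.6801
eta_mech = 0.6801 * 100 = 68.01%


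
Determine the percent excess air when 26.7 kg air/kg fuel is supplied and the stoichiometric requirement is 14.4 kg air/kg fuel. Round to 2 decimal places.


Excess air = actual - stoichiometric = 26.7 - 14.4 = 12.30 kg/kg fuel
Excess air % = (excess / stoich) * 100 = (12.30 / 14.4) * 100 = 85.42%


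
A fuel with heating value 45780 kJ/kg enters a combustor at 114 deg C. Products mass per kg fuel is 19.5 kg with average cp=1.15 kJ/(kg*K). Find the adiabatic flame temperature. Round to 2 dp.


T_ad = T_in + Hc / (m_p * cp)
Denominator = 19.5 * 1.15 = 22.4250
Temperature rise = 45780 / 22.4250 = 2041.47 K
T_ad = 114 + 2041.47 = 2155.47 deg C


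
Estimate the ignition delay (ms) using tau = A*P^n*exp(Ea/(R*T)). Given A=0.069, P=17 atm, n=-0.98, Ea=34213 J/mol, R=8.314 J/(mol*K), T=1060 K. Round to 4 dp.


tau = A * P^n * exp(Ea/(R*T))
P^n = 17^(-0.98) = 0.06225297
Ea/(R*T) = 34213/(8.314*1060) = 3.882176
exp(Ea/(R*T)) = 48.529723
tau = 0.069 * 0.06225297 * 48.529723 = 0.2085 ms


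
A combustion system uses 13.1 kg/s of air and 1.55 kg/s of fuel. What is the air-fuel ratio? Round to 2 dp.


AFR = m_air / m_fuel
AFR = 13.1 / 1.55 = 8.45


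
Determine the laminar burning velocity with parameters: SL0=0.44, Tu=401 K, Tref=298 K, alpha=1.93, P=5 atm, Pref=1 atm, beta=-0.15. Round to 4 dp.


SL = SL0 * (Tu/Tref)^alpha * (P/Pref)^beta
T ratio = 401/298 = 1.34563758
(T ratio)^alpha = 1.34563758^1.93 = 1.773500
(P/Pref)^beta = 5^(-0.15) = 0.785515
SL = 0.44 * 1.773500 * 0.785515 = 0.6130 m/s


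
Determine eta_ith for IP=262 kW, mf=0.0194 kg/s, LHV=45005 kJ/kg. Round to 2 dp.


eta_ith = (IP / (mf * LHV)) * 100
Denominator = 0.0194 * 45005 = 873.0970 kW
eta_ith = (262 / 873.0970) * 100 = 30.01%


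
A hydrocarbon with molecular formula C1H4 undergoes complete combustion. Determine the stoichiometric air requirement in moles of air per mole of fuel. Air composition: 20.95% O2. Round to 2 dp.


Balanced combustion: C1H4 + 2 O2 -> 1 CO2 + 2 H2O
O2 needed = C + H/4 = 1 + 4/4 = 2.00 moles
Air moles = O2 / 0.2095 = 2.00 / 0.2095 = 9.55 moles air


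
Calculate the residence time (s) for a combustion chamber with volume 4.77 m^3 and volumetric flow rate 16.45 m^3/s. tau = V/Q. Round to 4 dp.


tau = V / Q_flow
tau = 4.77 / 16.45 = 0.2900 s


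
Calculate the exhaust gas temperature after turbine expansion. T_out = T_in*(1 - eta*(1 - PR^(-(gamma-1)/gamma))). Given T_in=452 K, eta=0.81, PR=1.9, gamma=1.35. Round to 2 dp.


T_out = T_in * (1 - eta * (1 - PR^(-(gamma-1)/gamma)))
Exponent = -(1.35-1)/1.35 = -0.25925926
PR^exp = 1.9^(-0.25925926) = 0.84670193
Factor = 1 - 0.81*(1 - 0.84670193) = 0.87582856
T_out = 452 * 0.87582856 = 395.87 K


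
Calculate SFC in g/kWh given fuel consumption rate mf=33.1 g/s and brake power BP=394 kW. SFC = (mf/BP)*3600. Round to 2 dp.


SFC = (mf / BP) * 3600
Rate = 33.1 / 394 = 0.084010 g/(s*kW)
SFC = 0.084010 * 3600 = 302.44 g/kWh


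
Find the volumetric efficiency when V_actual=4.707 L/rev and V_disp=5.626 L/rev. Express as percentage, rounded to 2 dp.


eta_v = (V_actual / V_disp) * 100
Ratio = 4.707 / 5.626 = 0.8367
eta_v = 0.8367 * 100 = 83.67%


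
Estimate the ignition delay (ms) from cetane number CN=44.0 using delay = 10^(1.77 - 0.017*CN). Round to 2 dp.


delay = 10^(1.77 - 0.017*CN)
Exponent = 1.77 - 0.017*44.0 = 1.0220
delay = 10^1.0220 = 10.52 ms


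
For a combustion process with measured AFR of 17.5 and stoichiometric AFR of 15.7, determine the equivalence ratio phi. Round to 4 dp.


phi = AFR_stoich / AFR_actual
phi = 15.7 / 17.5 = 0.8971


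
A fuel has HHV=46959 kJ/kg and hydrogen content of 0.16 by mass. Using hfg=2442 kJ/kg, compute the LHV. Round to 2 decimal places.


LHV = HHV - hfg * 9 * H
Water correction = 2442 * 9 * 0.16 = 3516.480 kJ/kg
LHV = 46959 - 3516.480 = 43442.52 kJ/kg


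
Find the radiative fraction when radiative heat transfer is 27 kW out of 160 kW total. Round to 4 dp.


f_rad = Q_rad / Q_total
f_rad = 27 / 160 = 0.1688


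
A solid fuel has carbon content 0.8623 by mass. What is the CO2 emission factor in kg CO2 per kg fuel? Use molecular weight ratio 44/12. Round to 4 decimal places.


EF = C_frac * (M_CO2 / M_C)
EF = 0.8623 * (44/12)
EF = 0.8623 * 3.666667 = 3.1618 kg_CO2/kg_fuel


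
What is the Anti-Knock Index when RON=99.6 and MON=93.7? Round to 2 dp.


AKI = (RON + MON) / 2
AKI = (99.6 + 93.7) / 2
AKI = 193.3 / 2 = 96.65


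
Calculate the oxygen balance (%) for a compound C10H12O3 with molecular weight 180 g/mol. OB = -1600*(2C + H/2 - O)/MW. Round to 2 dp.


OB = -1600 * (2C + H/2 - O) / MW
Inner = 2*10 + 12/2 - 3 = 23.00
OB = -1600 * 23.00 / 180 = -204.44%


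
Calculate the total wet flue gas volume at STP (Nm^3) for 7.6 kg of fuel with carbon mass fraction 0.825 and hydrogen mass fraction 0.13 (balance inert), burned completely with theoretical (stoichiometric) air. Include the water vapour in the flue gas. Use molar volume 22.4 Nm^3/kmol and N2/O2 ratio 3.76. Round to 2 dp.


Per kg fuel: CO2 = (C/12 kmol)*22.4 = (0.825/12)*22.4 = 1.54000 Nm^3
Per kg fuel: H2O = (H/2 kmol)*22.4 = (0.13/2)*22.4 = 1.45600 Nm^3
O2 needed per kg fuel = C/12 + H/4 = 0.825/12 + 0.13/4 = 0.10125000 kmol
Per kg fuel: N2 = O2*3.76*22.4 = 0.10125000*3.76*22.4 = 8.52768 Nm^3
Total per kg = 1.54000 + 1.45600 + 8.52768 = 11.52368 Nm^3
Total = 11.52368 * 7.6 = 87.58 Nm^3


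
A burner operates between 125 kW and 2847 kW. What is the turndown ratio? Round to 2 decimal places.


TDR = Q_max / Q_min
TDR = 2847 / 125 = 22.78


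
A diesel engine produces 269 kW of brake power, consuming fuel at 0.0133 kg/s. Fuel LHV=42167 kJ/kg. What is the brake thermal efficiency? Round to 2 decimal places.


eta_BTE = (BP / (mf * LHV)) * 100
Denominator = 0.0133 * 42167 = 560.8211 kW
eta_BTE = (269 / 560.8211) * 100 = 47.97%


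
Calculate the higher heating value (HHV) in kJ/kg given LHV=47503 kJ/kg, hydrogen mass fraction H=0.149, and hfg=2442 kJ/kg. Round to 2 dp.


HHV = LHV + hfg * 9 * H
Water addition = 2442 * 9 * 0.149 = 3274.722 kJ/kg
HHV = 47503 + 3274.722 = 50777.72 kJ/kg


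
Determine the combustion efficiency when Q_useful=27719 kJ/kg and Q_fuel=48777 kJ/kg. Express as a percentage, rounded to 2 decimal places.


Efficiency = (Q_useful / Q_fuel) * 100
Efficiency = (27719 / 48777) * 100
Efficiency = 0.5683 * 100 = 56.83%


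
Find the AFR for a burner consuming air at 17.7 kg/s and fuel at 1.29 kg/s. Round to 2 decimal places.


AFR = m_air / m_fuel
AFR = 17.7 / 1.29 = 13.72


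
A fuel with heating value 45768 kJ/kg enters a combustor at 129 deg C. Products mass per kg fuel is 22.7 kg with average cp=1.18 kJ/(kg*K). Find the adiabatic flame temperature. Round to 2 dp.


T_ad = T_in + Hc / (m_p * cp)
Denominator = 22.7 * 1.18 = 26.7860
Temperature rise = 45768 / 26.7860 = 1708.65 K
T_ad = 129 + 1708.65 = 1837.65 deg C


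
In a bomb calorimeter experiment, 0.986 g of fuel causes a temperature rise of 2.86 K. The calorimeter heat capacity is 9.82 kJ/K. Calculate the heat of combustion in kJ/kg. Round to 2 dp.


Hc = C_cal * delta_T / m_fuel
Q_released = 9.82 * 2.86 = 28.0852 kJ
m_fuel = 0.986 g = 0.986/1000 kg = 0.000986 kg
Hc = 28.0852 / 0.000986 = 28483.98 kJ/kg


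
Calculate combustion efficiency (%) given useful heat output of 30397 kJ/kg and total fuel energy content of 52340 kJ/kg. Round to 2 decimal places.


Efficiency = (Q_useful / Q_fuel) * 100
Efficiency = (30397 / 52340) * 100
Efficiency = 0.5808 * 100 = 58.08%


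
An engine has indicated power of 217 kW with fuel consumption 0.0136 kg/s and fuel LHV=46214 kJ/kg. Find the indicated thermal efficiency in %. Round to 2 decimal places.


eta_ith = (IP / (mf * LHV)) * 100
Denominator = 0.0136 * 46214 = 628.5104 kW
eta_ith = (217 / 628.5104) * 100 = 34.53%


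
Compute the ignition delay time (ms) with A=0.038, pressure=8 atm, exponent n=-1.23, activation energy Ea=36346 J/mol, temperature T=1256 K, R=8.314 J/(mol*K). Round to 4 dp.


tau = A * P^n * exp(Ea/(R*T))
P^n = 8^(-1.23) = 0.07748173
Ea/(R*T) = 36346/(8.314*1256) = 3.480623
exp(Ea/(R*T)) = 32.479945
tau = 0.038 * 0.07748173 * 32.479945 = 0.0956 ms


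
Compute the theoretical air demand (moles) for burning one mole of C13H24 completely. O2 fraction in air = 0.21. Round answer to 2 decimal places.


Balanced combustion: C13H24 + 19 O2 -> 13 CO2 + 12 H2O
O2 needed = C + H/4 = 13 + 24/4 = 19.00 moles
Air moles = O2 / 0.21 = 19.00 / 0.21 = 90.48 moles air


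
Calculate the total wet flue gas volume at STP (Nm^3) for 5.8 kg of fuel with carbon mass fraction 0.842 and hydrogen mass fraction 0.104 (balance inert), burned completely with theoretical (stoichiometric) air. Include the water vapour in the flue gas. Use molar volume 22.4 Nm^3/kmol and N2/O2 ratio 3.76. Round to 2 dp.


Per kg fuel: CO2 = (C/12 kmol)*22.4 = (0.842/12)*22.4 = 1.57173 Nm^3
Per kg fuel: H2O = (H/2 kmol)*22.4 = (0.104/2)*22.4 = 1.16480 Nm^3
O2 needed per kg fuel = C/12 + H/4 = 0.842/12 + 0.104/4 = 0.09616667 kmol
Per kg fuel: N2 = O2*3.76*22.4 = 0.09616667*3.76*22.4 = 8.09954 Nm^3
Total per kg = 1.57173 + 1.16480 + 8.09954 = 10.83607 Nm^3
Total = 10.83607 * 5.8 = 62.85 Nm^3


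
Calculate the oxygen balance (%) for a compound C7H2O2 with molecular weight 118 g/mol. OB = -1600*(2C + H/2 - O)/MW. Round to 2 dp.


OB = -1600 * (2C + H/2 - O) / MW
Inner = 2*7 + 2/2 - 2 = 13.00
OB = -1600 * 13.00 / 118 = -176.27%


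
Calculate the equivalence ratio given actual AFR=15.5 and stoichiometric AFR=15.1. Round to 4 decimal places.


phi = AFR_stoich / AFR_actual
phi = 15.1 / 15.5 = 0.9742


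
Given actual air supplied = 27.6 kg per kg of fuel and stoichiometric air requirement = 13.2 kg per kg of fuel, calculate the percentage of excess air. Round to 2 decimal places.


Excess air = actual - stoichiometric = 27.6 - 13.2 = 14.40 kg/kg fuel
Excess air % = (excess / stoich) * 100 = (14.40 / 13.2) * 100 = 109.09%


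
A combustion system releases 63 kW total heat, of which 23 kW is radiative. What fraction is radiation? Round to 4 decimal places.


f_rad = Q_rad / Q_total
f_rad = 23 / 63 = 0.3651


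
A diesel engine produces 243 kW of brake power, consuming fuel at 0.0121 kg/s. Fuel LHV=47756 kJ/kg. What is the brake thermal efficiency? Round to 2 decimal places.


eta_BTE = (BP / (mf * LHV)) * 100
Denominator = 0.0121 * 47756 = 577.8476 kW
eta_BTE = (243 / 577.8476) * 100 = 42.05%


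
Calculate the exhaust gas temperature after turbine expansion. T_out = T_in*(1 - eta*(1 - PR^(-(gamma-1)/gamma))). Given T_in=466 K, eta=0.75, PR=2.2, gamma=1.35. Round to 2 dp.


T_out = T_in * (1 - eta * (1 - PR^(-(gamma-1)/gamma)))
Exponent = -(1.35-1)/1.35 = -0.25925926
PR^exp = 2.2^(-0.25925926) = 0.81512413
Factor = 1 - 0.75*(1 - 0.81512413) = 0.86134310
T_out = 466 * 0.86134310 = 401.39 K


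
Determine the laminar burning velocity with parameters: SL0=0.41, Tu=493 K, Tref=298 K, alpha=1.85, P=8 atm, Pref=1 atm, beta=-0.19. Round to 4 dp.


SL = SL0 * (Tu/Tref)^alpha * (P/Pref)^beta
T ratio = 493/298 = 1.65436242
(T ratio)^alpha = 1.65436242^1.85 = 2.537854
(P/Pref)^beta = 8^(-0.19) = 0.673617
SL = 0.41 * 2.537854 * 0.673617 = 0.7009 m/s


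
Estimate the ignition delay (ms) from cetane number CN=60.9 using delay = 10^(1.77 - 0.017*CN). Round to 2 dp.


delay = 10^(1.77 - 0.017*CN)
Exponent = 1.77 - 0.017*60.9 = 0.7347
delay = 10^0.7347 = 5.43 ms


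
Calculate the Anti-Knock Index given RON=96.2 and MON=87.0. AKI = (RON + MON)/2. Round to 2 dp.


AKI = (RON + MON) / 2
AKI = (96.2 + 87.0) / 2
AKI = 183.2 / 2 = 91.60


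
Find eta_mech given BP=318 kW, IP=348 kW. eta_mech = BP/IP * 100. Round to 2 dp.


eta_mech = (BP / IP) * 100
Ratio = 318 / 348 = 0.9138
eta_mech = 0.9138 * 100 = 91.38%


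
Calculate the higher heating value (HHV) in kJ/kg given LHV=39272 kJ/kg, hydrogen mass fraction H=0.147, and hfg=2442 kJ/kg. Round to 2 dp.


HHV = LHV + hfg * 9 * H
Water addition = 2442 * 9 * 0.147 = 3230.766 kJ/kg
HHV = 39272 + 3230.766 = 42502.77 kJ/kg


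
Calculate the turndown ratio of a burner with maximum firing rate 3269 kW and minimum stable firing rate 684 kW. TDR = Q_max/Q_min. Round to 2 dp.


TDR = Q_max / Q_min
TDR = 3269 / 684 = 4.78


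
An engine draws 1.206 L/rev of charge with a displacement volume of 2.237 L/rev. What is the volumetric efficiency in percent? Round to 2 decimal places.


eta_v = (V_actual / V_disp) * 100
Ratio = 1.206 / 2.237 = 0.5391
eta_v = 0.5391 * 100 = 53.91%


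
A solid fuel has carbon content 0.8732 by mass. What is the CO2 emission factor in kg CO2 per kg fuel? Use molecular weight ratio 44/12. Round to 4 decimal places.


EF = C_frac * (M_CO2 / M_C)
EF = 0.8732 * (44/12)
EF = 0.8732 * 3.666667 = 3.2017 kg_CO2/kg_fuel


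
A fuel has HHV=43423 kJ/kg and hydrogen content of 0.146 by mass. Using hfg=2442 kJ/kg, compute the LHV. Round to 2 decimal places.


LHV = HHV - hfg * 9 * H
Water correction = 2442 * 9 * 0.146 = 3208.788 kJ/kg
LHV = 43423 - 3208.788 = 40214.21 kJ/kg


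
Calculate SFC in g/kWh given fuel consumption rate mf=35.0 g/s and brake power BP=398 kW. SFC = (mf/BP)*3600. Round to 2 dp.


SFC = (mf / BP) * 3600
Rate = 35.0 / 398 = 0.087940 g/(s*kW)
SFC = 0.087940 * 3600 = 316.58 g/kWh


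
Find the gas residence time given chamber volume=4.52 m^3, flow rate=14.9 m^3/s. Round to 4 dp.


tau = V / Q_flow
tau = 4.52 / 14.9 = 0.3034 s


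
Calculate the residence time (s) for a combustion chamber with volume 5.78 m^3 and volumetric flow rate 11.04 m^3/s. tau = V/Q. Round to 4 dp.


tau = V / Q_flow
tau = 5.78 / 11.04 = 0.5236 s


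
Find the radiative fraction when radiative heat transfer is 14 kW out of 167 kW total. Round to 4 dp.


f_rad = Q_rad / Q_total
f_rad = 14 / 167 = 0.0838


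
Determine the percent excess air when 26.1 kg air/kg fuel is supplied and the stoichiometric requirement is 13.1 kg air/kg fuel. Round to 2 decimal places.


Excess air = actual - stoichiometric = 26.1 - 13.1 = 13.00 kg/kg fuel
Excess air % = (excess / stoich) * 100 = (13.00 / 13.1) * 100 = 99.24%


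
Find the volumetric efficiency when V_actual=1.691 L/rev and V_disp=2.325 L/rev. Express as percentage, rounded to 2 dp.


eta_v = (V_actual / V_disp) * 100
Ratio = 1.691 / 2.325 = 0.7273
eta_v = 0.7273 * 100 = 72.73%


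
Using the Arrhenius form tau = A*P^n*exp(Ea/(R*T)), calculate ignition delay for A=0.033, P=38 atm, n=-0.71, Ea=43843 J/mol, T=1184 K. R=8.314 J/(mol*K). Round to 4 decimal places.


tau = A * P^n * exp(Ea/(R*T))
P^n = 38^(-0.71) = 0.07557074
Ea/(R*T) = 43843/(8.314*1184) = 4.453880
exp(Ea/(R*T)) = 85.959848
tau = 0.033 * 0.07557074 * 85.959848 = 0.2144 ms


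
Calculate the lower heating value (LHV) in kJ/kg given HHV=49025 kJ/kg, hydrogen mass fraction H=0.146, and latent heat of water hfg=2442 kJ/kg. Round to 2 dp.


LHV = HHV - hfg * 9 * H
Water correction = 2442 * 9 * 0.146 = 3208.788 kJ/kg
LHV = 49025 - 3208.788 = 45816.21 kJ/kg


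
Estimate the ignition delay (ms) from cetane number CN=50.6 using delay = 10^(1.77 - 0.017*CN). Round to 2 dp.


delay = 10^(1.77 - 0.017*CN)
Exponent = 1.77 - 0.017*50.6 = 0.9098
delay = 10^0.9098 = 8.12 ms


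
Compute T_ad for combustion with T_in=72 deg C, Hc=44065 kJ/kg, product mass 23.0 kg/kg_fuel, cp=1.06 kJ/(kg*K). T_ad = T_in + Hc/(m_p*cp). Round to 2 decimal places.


T_ad = T_in + Hc / (m_p * cp)
Denominator = 23.0 * 1.06 = 24.3800
Temperature rise = 44065 / 24.3800 = 1807.42 K
T_ad = 72 + 1807.42 = 1879.42 deg C


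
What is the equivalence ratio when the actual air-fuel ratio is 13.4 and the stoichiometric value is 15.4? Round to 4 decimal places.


phi = AFR_stoich / AFR_actual
phi = 15.4 / 13.4 = 1.1493


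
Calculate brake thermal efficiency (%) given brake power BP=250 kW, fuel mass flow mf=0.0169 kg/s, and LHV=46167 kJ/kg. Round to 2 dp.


eta_BTE = (BP / (mf * LHV)) * 100
Denominator = 0.0169 * 46167 = 780.2223 kW
eta_BTE = (250 / 780.2223) * 100 = 32.04%


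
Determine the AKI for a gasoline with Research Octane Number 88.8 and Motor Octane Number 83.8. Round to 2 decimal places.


AKI = (RON + MON) / 2
AKI = (88.8 + 83.8) / 2
AKI = 172.6 / 2 = 86.30


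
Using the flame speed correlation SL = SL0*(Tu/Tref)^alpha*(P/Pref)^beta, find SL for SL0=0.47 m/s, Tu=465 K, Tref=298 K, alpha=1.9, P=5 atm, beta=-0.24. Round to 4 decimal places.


SL = SL0 * (Tu/Tref)^alpha * (P/Pref)^beta
T ratio = 465/298 = 1.56040268
(T ratio)^alpha = 1.56040268^1.9 = 2.328894
(P/Pref)^beta = 5^(-0.24) = 0.679590
SL = 0.47 * 2.328894 * 0.679590 = 0.7439 m/s


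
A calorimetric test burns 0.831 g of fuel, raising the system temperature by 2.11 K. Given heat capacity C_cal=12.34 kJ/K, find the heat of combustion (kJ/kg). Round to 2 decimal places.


Hc = C_cal * delta_T / m_fuel
Q_released = 12.34 * 2.11 = 26.0374 kJ
m_fuel = 0.831 g = 0.831/1000 kg = 0.000831 kg
Hc = 26.0374 / 0.000831 = 31332.61 kJ/kg


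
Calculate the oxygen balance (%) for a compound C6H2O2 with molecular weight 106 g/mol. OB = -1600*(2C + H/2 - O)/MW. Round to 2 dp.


OB = -1600 * (2C + H/2 - O) / MW
Inner = 2*6 + 2/2 - 2 = 11.00
OB = -1600 * 11.00 / 106 = -166.04%


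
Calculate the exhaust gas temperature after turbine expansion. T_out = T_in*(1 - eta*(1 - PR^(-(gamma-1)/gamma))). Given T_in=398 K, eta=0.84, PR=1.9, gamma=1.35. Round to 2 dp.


T_out = T_in * (1 - eta * (1 - PR^(-(gamma-1)/gamma)))
Exponent = -(1.35-1)/1.35 = -0.25925926
PR^exp = 1.9^(-0.25925926) = 0.84670193
Factor = 1 - 0.84*(1 - 0.84670193) = 0.87122962
T_out = 398 * 0.87122962 = 346.75 K


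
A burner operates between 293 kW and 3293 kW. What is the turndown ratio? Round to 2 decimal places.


TDR = Q_max / Q_min
TDR = 3293 / 293 = 11.24


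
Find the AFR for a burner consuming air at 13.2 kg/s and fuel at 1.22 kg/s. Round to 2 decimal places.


AFR = m_air / m_fuel
AFR = 13.2 / 1.22 = 10.82


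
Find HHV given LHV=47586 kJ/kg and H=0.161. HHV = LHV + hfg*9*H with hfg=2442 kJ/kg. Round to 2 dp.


HHV = LHV + hfg * 9 * H
Water addition = 2442 * 9 * 0.161 = 3538.458 kJ/kg
HHV = 47586 + 3538.458 = 51124.46 kJ/kg


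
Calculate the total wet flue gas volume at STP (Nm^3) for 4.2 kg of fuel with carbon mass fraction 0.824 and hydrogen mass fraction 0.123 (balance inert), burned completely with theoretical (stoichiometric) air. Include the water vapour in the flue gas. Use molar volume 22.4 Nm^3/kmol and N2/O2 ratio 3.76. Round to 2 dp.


Per kg fuel: CO2 = (C/12 kmol)*22.4 = (0.824/12)*22.4 = 1.53813 Nm^3
Per kg fuel: H2O = (H/2 kmol)*22.4 = (0.123/2)*22.4 = 1.37760 Nm^3
O2 needed per kg fuel = C/12 + H/4 = 0.824/12 + 0.123/4 = 0.09941667 kmol
Per kg fuel: N2 = O2*3.76*22.4 = 0.09941667*3.76*22.4 = 8.37327 Nm^3
Total per kg = 1.53813 + 1.37760 + 8.37327 = 11.28900 Nm^3
Total = 11.28900 * 4.2 = 47.41 Nm^3


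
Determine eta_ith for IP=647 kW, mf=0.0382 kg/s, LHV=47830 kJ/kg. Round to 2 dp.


eta_ith = (IP / (mf * LHV)) * 100
Denominator = 0.0382 * 47830 = 1827.1060 kW
eta_ith = (647 / 1827.1060) * 100 = 35.41%


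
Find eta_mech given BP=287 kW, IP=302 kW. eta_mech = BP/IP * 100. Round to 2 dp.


eta_mech = (BP / IP) * 100
Ratio = 287 / 302 = 0.9503
eta_mech = 0.9503 * 100 = 95.03%


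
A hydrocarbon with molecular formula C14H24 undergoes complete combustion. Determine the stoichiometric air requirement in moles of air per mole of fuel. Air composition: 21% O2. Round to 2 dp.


Balanced combustion: C14H24 + 20 O2 -> 14 CO2 + 12 H2O
O2 needed = C + H/4 = 14 + 24/4 = 20.00 moles
Air moles = O2 / 0.21 = 20.00 / 0.21 = 95.24 moles air


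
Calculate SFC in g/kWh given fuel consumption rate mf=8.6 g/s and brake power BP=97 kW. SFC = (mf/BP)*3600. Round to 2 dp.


SFC = (mf / BP) * 3600
Rate = 8.6 / 97 = 0.088660 g/(s*kW)
SFC = 0.088660 * 3600 = 319.18 g/kWh


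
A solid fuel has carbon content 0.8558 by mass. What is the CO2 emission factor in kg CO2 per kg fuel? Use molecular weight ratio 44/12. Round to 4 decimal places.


EF = C_frac * (M_CO2 / M_C)
EF = 0.8558 * (44/12)
EF = 0.8558 * 3.666667 = 3.1379 kg_CO2/kg_fuel


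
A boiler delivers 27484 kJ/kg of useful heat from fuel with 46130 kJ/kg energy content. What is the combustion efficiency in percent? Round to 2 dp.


Efficiency = (Q_useful / Q_fuel) * 100
Efficiency = (27484 / 46130) * 100
Efficiency = 0.5958 * 100 = 59.58%


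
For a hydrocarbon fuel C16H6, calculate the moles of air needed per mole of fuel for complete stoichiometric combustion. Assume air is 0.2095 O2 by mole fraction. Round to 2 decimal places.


Balanced combustion: C16H6 + 17.5 O2 -> 16 CO2 + 3 H2O
O2 needed = C + H/4 = 16 + 6/4 = 17.50 moles
Air moles = O2 / 0.2095 = 17.50 / 0.2095 = 83.53 moles air


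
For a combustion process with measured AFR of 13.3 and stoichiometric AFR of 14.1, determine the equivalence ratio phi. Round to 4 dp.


phi = AFR_stoich / AFR_actual
phi = 14.1 / 13.3 = 1.0602


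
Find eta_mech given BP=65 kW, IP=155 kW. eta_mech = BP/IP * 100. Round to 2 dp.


eta_mech = (BP / IP) * 100
Ratio = 65 / 155 = 0.4194
eta_mech = 0.4194 * 100 = 41.94%


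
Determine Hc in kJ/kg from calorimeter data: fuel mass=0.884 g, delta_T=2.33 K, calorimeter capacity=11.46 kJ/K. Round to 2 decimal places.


Hc = C_cal * delta_T / m_fuel
Q_released = 11.46 * 2.33 = 26.7018 kJ
m_fuel = 0.884 g = 0.884/1000 kg = 0.000884 kg
Hc = 26.7018 / 0.000884 = 30205.66 kJ/kg


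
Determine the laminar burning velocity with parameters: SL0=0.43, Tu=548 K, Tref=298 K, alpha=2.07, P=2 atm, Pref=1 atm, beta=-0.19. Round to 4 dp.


SL = SL0 * (Tu/Tref)^alpha * (P/Pref)^beta
T ratio = 548/298 = 1.83892617
(T ratio)^alpha = 1.83892617^2.07 = 3.528971
(P/Pref)^beta = 2^(-0.19) = 0.876606
SL = 0.43 * 3.528971 * 0.876606 = 1.3302 m/s


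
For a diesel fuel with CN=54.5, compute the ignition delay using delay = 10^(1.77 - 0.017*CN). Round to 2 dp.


delay = 10^(1.77 - 0.017*CN)
Exponent = 1.77 - 0.017*54.5 = 0.8435
delay = 10^0.8435 = 6.97 ms


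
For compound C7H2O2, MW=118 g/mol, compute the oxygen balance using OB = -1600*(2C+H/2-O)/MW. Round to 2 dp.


OB = -1600 * (2C + H/2 - O) / MW
Inner = 2*7 + 2/2 - 2 = 13.00
OB = -1600 * 13.00 / 118 = -176.27%


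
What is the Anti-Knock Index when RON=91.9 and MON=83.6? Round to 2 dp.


AKI = (RON + MON) / 2
AKI = (91.9 + 83.6) / 2
AKI = 175.5 / 2 = 87.75


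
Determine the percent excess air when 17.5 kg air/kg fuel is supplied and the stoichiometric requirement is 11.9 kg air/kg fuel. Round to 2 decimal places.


Excess air = actual - stoichiometric = 17.5 - 11.9 = 5.60 kg/kg fuel
Excess air % = (excess / stoich) * 100 = (5.60 / 11.9) * 100 = 47.06%


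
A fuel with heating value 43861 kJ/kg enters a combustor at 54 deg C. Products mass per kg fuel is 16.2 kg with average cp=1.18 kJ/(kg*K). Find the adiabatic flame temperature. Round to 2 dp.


T_ad = T_in + Hc / (m_p * cp)
Denominator = 16.2 * 1.18 = 19.1160
Temperature rise = 43861 / 19.1160 = 2294.47 K
T_ad = 54 + 2294.47 = 2348.47 deg C


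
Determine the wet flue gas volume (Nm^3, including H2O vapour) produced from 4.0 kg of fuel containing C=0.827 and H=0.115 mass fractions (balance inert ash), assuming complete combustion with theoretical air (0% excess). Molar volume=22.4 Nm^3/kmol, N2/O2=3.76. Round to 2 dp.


Per kg fuel: CO2 = (C/12 kmol)*22.4 = (0.827/12)*22.4 = 1.54373 Nm^3
Per kg fuel: H2O = (H/2 kmol)*22.4 = (0.115/2)*22.4 = 1.28800 Nm^3
O2 needed per kg fuel = C/12 + H/4 = 0.827/12 + 0.115/4 = 0.09766667 kmol
Per kg fuel: N2 = O2*3.76*22.4 = 0.09766667*3.76*22.4 = 8.22588 Nm^3
Total per kg = 1.54373 + 1.28800 + 8.22588 = 11.05761 Nm^3
Total = 11.05761 * 4.0 = 44.23 Nm^3


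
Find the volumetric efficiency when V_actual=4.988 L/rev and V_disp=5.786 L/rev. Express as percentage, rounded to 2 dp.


eta_v = (V_actual / V_disp) * 100
Ratio = 4.988 / 5.786 = 0.8621
eta_v = 0.8621 * 100 = 86.21%


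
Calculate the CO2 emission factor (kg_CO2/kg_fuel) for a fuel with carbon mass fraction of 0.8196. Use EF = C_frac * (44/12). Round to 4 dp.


EF = C_frac * (M_CO2 / M_C)
EF = 0.8196 * (44/12)
EF = 0.8196 * 3.666667 = 3.0052 kg_CO2/kg_fuel


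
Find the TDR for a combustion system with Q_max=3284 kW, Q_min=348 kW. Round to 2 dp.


TDR = Q_max / Q_min
TDR = 3284 / 348 = 9.44


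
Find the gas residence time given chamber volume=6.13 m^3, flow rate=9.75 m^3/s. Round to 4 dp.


tau = V / Q_flow
tau = 6.13 / 9.75 = 0.6287 s


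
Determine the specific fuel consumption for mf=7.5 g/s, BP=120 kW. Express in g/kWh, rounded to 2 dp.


SFC = (mf / BP) * 3600
Rate = 7.5 / 120 = 0.062500 g/(s*kW)
SFC = 0.062500 * 3600 = 225.00 g/kWh


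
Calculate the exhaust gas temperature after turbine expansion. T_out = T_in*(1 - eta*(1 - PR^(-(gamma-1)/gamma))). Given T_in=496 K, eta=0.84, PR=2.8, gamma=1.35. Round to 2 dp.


T_out = T_in * (1 - eta * (1 - PR^(-(gamma-1)/gamma)))
Exponent = -(1.35-1)/1.35 = -0.25925926
PR^exp = 2.8^(-0.25925926) = 0.76572026
Factor = 1 - 0.84*(1 - 0.76572026) = 0.80320502
T_out = 496 * 0.80320502 = 398.39 K


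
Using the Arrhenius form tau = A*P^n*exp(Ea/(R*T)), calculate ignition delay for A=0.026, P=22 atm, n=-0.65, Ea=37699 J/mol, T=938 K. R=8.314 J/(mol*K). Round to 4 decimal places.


tau = A * P^n * exp(Ea/(R*T))
P^n = 22^(-0.65) = 0.13409891
Ea/(R*T) = 37699/(8.314*938) = 4.834115
exp(Ea/(R*T)) = 125.727257
tau = 0.026 * 0.13409891 * 125.727257 = 0.4384 ms


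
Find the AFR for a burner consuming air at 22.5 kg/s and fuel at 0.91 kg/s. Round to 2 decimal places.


AFR = m_air / m_fuel
AFR = 22.5 / 0.91 = 24.73


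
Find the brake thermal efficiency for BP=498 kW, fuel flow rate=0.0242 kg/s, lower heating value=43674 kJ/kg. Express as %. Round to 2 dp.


eta_BTE = (BP / (mf * LHV)) * 100
Denominator = 0.0242 * 43674 = 1056.9108 kW
eta_BTE = (498 / 1056.9108) * 100 = 47.12%


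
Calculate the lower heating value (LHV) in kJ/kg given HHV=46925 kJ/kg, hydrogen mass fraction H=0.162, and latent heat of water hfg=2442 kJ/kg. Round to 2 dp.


LHV = HHV - hfg * 9 * H
Water correction = 2442 * 9 * 0.162 = 3560.436 kJ/kg
LHV = 46925 - 3560.436 = 43364.56 kJ/kg


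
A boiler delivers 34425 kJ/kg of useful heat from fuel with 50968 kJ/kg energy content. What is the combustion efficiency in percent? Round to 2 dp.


Efficiency = (Q_useful / Q_fuel) * 100
Efficiency = (34425 / 50968) * 100
Efficiency = 0.6754 * 100 = 67.54%


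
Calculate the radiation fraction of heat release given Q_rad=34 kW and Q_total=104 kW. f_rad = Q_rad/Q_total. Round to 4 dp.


f_rad = Q_rad / Q_total
f_rad = 34 / 104 = 0.3269


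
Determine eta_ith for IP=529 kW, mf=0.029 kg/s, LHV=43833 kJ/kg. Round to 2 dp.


eta_ith = (IP / (mf * LHV)) * 100
Denominator = 0.029 * 43833 = 1271.1570 kW
eta_ith = (529 / 1271.1570) * 100 = 41.62%


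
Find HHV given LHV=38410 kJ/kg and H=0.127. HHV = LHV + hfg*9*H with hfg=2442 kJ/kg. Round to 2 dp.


HHV = LHV + hfg * 9 * H
Water addition = 2442 * 9 * 0.127 = 2791.206 kJ/kg
HHV = 38410 + 2791.206 = 41201.21 kJ/kg


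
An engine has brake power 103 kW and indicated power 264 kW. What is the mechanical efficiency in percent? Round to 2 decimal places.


eta_mech = (BP / IP) * 100
Ratio = 103 / 264 = 0.3902
eta_mech = 0.3902 * 100 = 39.02%


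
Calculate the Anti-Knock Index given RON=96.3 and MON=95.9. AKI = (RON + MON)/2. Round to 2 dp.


AKI = (RON + MON) / 2
AKI = (96.3 + 95.9) / 2
AKI = 192.2 / 2 = 96.10


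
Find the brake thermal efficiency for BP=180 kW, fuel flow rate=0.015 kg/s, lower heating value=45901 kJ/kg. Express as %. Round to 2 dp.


eta_BTE = (BP / (mf * LHV)) * 100
Denominator = 0.015 * 45901 = 688.5150 kW
eta_BTE = (180 / 688.5150) * 100 = 26.14%


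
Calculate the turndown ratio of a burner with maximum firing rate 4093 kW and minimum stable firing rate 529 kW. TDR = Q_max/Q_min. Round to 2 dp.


TDR = Q_max / Q_min
TDR = 4093 / 529 = 7.74


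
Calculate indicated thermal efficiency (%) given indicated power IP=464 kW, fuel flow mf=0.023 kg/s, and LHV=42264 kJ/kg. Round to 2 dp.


eta_ith = (IP / (mf * LHV)) * 100
Denominator = 0.023 * 42264 = 972.0720 kW
eta_ith = (464 / 972.0720) * 100 = 47.73%


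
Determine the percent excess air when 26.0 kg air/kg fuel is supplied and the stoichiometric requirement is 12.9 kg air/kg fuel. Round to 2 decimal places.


Excess air = actual - stoichiometric = 26.0 - 12.9 = 13.10 kg/kg fuel
Excess air % = (excess / stoich) * 100 = (13.10 / 12.9) * 100 = 101.55%


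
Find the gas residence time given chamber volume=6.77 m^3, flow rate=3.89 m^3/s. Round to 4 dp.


tau = V / Q_flow
tau = 6.77 / 3.89 = 1.7404 s


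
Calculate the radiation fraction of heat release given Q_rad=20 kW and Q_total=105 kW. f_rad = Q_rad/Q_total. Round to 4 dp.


f_rad = Q_rad / Q_total
f_rad = 20 / 105 = 0.1905


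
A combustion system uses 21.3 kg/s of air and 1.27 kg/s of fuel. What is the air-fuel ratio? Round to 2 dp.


AFR = m_air / m_fuel
AFR = 21.3 / 1.27 = 16.77


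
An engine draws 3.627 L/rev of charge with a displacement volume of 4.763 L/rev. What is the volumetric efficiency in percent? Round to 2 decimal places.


eta_v = (V_actual / V_disp) * 100
Ratio = 3.627 / 4.763 = 0.7615
eta_v = 0.7615 * 100 = 76.15%


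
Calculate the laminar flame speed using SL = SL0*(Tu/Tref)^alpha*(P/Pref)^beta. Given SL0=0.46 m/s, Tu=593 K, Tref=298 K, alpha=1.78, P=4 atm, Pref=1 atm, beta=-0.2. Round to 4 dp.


SL = SL0 * (Tu/Tref)^alpha * (P/Pref)^beta
T ratio = 593/298 = 1.98993289
(T ratio)^alpha = 1.98993289^1.78 = 3.403552
(P/Pref)^beta = 4^(-0.2) = 0.757858
SL = 0.46 * 3.403552 * 0.757858 = 1.1865 m/s


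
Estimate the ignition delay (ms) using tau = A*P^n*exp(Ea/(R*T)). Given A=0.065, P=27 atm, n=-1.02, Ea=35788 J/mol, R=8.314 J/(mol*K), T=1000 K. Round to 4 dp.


tau = A * P^n * exp(Ea/(R*T))
P^n = 27^(-1.02) = 0.03467440
Ea/(R*T) = 35788/(8.314*1000) = 4.304547
exp(Ea/(R*T)) = 74.035636
tau = 0.065 * 0.03467440 * 74.035636 = 0.1669 ms


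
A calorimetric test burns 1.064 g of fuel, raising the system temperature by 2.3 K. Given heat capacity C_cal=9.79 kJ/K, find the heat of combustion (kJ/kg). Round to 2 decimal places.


Hc = C_cal * delta_T / m_fuel
Q_released = 9.79 * 2.3 = 22.5170 kJ
m_fuel = 1.064 g = 1.064/1000 kg = 0.001064 kg
Hc = 22.5170 / 0.001064 = 21162.59 kJ/kg


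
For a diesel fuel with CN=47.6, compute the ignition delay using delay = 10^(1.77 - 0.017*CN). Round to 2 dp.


delay = 10^(1.77 - 0.017*CN)
Exponent = 1.77 - 0.017*47.6 = 0.9608
delay = 10^0.9608 = 9.14 ms


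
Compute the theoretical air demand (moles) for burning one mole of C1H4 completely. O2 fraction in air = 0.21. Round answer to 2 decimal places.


Balanced combustion: C1H4 + 2 O2 -> 1 CO2 + 2 H2O
O2 needed = C + H/4 = 1 + 4/4 = 2.00 moles
Air moles = O2 / 0.21 = 2.00 / 0.21 = 9.52 moles air


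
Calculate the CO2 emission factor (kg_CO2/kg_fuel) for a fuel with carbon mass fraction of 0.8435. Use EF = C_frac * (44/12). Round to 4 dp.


EF = C_frac * (M_CO2 / M_C)
EF = 0.8435 * (44/12)
EF = 0.8435 * 3.666667 = 3.0928 kg_CO2/kg_fuel


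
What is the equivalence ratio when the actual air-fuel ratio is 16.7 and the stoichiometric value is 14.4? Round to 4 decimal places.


phi = AFR_stoich / AFR_actual
phi = 14.4 / 16.7 = 0.8623


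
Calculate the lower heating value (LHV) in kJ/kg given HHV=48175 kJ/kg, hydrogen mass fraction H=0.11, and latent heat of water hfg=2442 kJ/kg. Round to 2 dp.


LHV = HHV - hfg * 9 * H
Water correction = 2442 * 9 * 0.11 = 2417.580 kJ/kg
LHV = 48175 - 2417.580 = 45757.42 kJ/kg


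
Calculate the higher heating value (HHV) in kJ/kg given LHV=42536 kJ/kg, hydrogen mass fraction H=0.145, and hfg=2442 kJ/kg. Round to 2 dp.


HHV = LHV + hfg * 9 * H
Water addition = 2442 * 9 * 0.145 = 3186.810 kJ/kg
HHV = 42536 + 3186.810 = 45722.81 kJ/kg


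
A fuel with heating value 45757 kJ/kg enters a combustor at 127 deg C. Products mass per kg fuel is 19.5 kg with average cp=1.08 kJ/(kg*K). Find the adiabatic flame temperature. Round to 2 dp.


T_ad = T_in + Hc / (m_p * cp)
Denominator = 19.5 * 1.08 = 21.0600
Temperature rise = 45757 / 21.0600 = 2172.70 K
T_ad = 127 + 2172.70 = 2299.70 deg C


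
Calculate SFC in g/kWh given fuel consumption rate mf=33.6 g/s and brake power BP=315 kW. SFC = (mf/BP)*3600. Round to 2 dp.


SFC = (mf / BP) * 3600
Rate = 33.6 / 315 = 0.106667 g/(s*kW)
SFC = 0.106667 * 3600 = 384.00 g/kWh


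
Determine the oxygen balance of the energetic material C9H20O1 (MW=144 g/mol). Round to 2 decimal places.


OB = -1600 * (2C + H/2 - O) / MW
Inner = 2*9 + 20/2 - 1 = 27.00
OB = -1600 * 27.00 / 144 = -300.00%


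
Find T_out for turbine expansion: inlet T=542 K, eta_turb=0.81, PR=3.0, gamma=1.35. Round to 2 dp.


T_out = T_in * (1 - eta * (1 - PR^(-(gamma-1)/gamma)))
Exponent = -(1.35-1)/1.35 = -0.25925926
PR^exp = 3.0^(-0.25925926) = 0.75214556
Factor = 1 - 0.81*(1 - 0.75214556) = 0.79923790
T_out = 542 * 0.79923790 = 433.19 K


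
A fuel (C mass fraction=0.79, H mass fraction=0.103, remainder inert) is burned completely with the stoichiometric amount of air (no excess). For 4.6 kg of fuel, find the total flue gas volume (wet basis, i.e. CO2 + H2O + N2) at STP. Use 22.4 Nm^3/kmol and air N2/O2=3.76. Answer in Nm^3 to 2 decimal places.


Per kg fuel: CO2 = (C/12 kmol)*22.4 = (0.79/12)*22.4 = 1.47467 Nm^3
Per kg fuel: H2O = (H/2 kmol)*22.4 = (0.103/2)*22.4 = 1.15360 Nm^3
O2 needed per kg fuel = C/12 + H/4 = 0.79/12 + 0.103/4 = 0.09158333 kmol
Per kg fuel: N2 = O2*3.76*22.4 = 0.09158333*3.76*22.4 = 7.71351 Nm^3
Total per kg = 1.47467 + 1.15360 + 7.71351 = 10.34178 Nm^3
Total = 10.34178 * 4.6 = 47.57 Nm^3


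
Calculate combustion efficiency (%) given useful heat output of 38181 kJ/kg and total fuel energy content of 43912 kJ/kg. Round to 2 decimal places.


Efficiency = (Q_useful / Q_fuel) * 100
Efficiency = (38181 / 43912) * 100
Efficiency = 0.8695 * 100 = 86.95%


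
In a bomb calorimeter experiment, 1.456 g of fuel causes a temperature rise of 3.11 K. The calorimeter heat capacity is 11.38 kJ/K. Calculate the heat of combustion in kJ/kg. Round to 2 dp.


Hc = C_cal * delta_T / m_fuel
Q_released = 11.38 * 3.11 = 35.3918 kJ
m_fuel = 1.456 g = 1.456/1000 kg = 0.001456 kg
Hc = 35.3918 / 0.001456 = 24307.55 kJ/kg


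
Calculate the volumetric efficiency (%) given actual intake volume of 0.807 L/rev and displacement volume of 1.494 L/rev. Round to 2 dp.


eta_v = (V_actual / V_disp) * 100
Ratio = 0.807 / 1.494 = 0.5402
eta_v = 0.5402 * 100 = 54.02%


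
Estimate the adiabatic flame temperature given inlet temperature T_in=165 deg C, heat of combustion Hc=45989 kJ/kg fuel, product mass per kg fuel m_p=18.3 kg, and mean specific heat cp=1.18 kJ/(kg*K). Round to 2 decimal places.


T_ad = T_in + Hc / (m_p * cp)
Denominator = 18.3 * 1.18 = 21.5940
Temperature rise = 45989 / 21.5940 = 2129.71 K
T_ad = 165 + 2129.71 = 2294.71 deg C


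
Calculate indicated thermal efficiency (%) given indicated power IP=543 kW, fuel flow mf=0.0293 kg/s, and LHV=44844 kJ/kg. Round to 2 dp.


eta_ith = (IP / (mf * LHV)) * 100
Denominator = 0.0293 * 44844 = 1313.9292 kW
eta_ith = (543 / 1313.9292) * 100 = 41.33%


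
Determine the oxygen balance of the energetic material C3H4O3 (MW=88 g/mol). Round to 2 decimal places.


OB = -1600 * (2C + H/2 - O) / MW
Inner = 2*3 + 4/2 - 3 = 5.00
OB = -1600 * 5.00 / 88 = -90.91%


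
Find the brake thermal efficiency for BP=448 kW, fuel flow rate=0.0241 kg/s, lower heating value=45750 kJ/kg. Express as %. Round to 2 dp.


eta_BTE = (BP / (mf * LHV)) * 100
Denominator = 0.0241 * 45750 = 1102.5750 kW
eta_BTE = (448 / 1102.5750) * 100 = 40.63%


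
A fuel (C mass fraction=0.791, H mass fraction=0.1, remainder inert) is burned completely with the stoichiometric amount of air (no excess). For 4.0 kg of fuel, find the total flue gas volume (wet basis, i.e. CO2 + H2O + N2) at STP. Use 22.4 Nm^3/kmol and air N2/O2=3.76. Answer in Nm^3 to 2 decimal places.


Per kg fuel: CO2 = (C/12 kmol)*22.4 = (0.791/12)*22.4 = 1.47653 Nm^3
Per kg fuel: H2O = (H/2 kmol)*22.4 = (0.1/2)*22.4 = 1.12000 Nm^3
O2 needed per kg fuel = C/12 + H/4 = 0.791/12 + 0.1/4 = 0.09091667 kmol
Per kg fuel: N2 = O2*3.76*22.4 = 0.09091667*3.76*22.4 = 7.65737 Nm^3
Total per kg = 1.47653 + 1.12000 + 7.65737 = 10.25390 Nm^3
Total = 10.25390 * 4.0 = 41.02 Nm^3


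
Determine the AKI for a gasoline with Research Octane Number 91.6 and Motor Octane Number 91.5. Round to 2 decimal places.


AKI = (RON + MON) / 2
AKI = (91.6 + 91.5) / 2
AKI = 183.1 / 2 = 91.55


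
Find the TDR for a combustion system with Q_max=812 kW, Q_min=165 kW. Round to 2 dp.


TDR = Q_max / Q_min
TDR = 812 / 165 = 4.92


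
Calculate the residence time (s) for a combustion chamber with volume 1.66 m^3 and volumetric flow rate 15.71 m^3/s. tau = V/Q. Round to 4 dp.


tau = V / Q_flow
tau = 1.66 / 15.71 = 0.1057 s


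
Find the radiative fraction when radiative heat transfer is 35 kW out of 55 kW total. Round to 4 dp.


f_rad = Q_rad / Q_total
f_rad = 35 / 55 = 0.6364


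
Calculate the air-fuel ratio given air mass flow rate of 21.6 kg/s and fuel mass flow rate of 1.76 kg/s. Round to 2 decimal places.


AFR = m_air / m_fuel
AFR = 21.6 / 1.76 = 12.27


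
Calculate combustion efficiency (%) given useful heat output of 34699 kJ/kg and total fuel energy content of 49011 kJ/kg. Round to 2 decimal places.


Efficiency = (Q_useful / Q_fuel) * 100
Efficiency = (34699 / 49011) * 100
Efficiency = 0.7080 * 100 = 70.80%


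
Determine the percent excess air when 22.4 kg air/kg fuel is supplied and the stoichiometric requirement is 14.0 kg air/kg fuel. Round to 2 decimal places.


Excess air = actual - stoichiometric = 22.4 - 14.0 = 8.40 kg/kg fuel
Excess air % = (excess / stoich) * 100 = (8.40 / 14.0) * 100 = 60.00%


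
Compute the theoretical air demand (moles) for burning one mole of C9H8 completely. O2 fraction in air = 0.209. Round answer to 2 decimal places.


Balanced combustion: C9H8 + 11 O2 -> 9 CO2 + 4 H2O
O2 needed = C + H/4 = 9 + 8/4 = 11.00 moles
Air moles = O2 / 0.209 = 11.00 / 0.209 = 52.63 moles air


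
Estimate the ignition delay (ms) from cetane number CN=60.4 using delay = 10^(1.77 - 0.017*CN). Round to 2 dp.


delay = 10^(1.77 - 0.017*CN)
Exponent = 1.77 - 0.017*60.4 = 0.7432
delay = 10^0.7432 = 5.54 ms


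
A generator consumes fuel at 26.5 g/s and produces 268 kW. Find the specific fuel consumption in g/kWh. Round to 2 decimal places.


SFC = (mf / BP) * 3600
Rate = 26.5 / 268 = 0.098881 g/(s*kW)
SFC = 0.098881 * 3600 = 355.97 g/kWh


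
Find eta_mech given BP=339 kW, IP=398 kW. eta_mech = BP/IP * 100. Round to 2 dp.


eta_mech = (BP / IP) * 100
Ratio = 339 / 398 = 0.8518
eta_mech = 0.8518 * 100 = 85.18%


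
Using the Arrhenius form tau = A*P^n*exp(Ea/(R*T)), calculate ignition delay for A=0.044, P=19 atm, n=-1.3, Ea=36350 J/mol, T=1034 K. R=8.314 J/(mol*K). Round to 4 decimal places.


tau = A * P^n * exp(Ea/(R*T))
P^n = 19^(-1.3) = 0.02175807
Ea/(R*T) = 36350/(8.314*1034) = 4.228379
exp(Ea/(R*T)) = 68.605898
tau = 0.044 * 0.02175807 * 68.605898 = 0.0657 ms


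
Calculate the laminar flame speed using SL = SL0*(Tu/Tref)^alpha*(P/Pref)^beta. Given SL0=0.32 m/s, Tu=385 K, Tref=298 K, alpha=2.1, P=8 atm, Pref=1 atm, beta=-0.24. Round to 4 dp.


SL = SL0 * (Tu/Tref)^alpha * (P/Pref)^beta
T ratio = 385/298 = 1.29194631
(T ratio)^alpha = 1.29194631^2.1 = 1.712432
(P/Pref)^beta = 8^(-0.24) = 0.607097
SL = 0.32 * 1.712432 * 0.607097 = 0.3327 m/s
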